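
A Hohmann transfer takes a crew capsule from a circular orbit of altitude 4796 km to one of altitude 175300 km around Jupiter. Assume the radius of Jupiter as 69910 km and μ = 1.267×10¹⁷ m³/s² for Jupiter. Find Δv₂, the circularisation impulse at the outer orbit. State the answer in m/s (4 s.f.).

r₁ = 69910 + 4796 = 74706 km = 7.4706×10⁷ m.
r₂ = 69910 + 175300 = 245210 km = 2.4521×10⁸ m.
Transfer ellipse a_t = (r₁ + r₂)/2 = 1.600×10⁸ m.
At r₁: circular v_c1 = √(μ/r₁) = 41180 m/s; transfer-perijove v_p = √[μ(2/r₁ − 1/a_t)] = 50990 m/s.
At r₂: circular v_c2 = √(μ/r₂) = 22730 m/s; transfer-apojove v_a = √[μ(2/r₂ − 1/a_t)] = 15530 m/s.
Δv₂ = v_c2 − v_a = 7197 m/s.

Δv ≈ 7197 m/s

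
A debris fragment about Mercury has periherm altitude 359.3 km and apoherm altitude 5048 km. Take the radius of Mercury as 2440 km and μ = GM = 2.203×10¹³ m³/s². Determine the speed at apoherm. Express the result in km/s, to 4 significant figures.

v ≈ 1.265 km/s

r_p = 2440 + 359.3 = 2799.3 km = 2.7993×10⁶ m.
r_a = 2440 + 5048 = 7488.0 km = 7.4880×10⁶ m.
Semi-major axis a = (r_p + r_a)/2 = 5143.6 km = 5.144×10⁶ m.
Vis-viva: v² = μ(2/r − 1/a) = 2.203×10¹³ × (2.671×10⁻⁷ − 1.944×10⁻⁷) = 1.601×10⁶ m²/s².
v = 1265 m/s = 1.265 km/s.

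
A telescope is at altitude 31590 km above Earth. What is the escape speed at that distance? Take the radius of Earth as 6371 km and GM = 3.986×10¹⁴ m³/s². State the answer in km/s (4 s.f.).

r = 6371 + 31590 = 37961 km = 3.7961×10⁷ m.
Escape speed v_esc = √(2μ/r) = √(2 × 3.986×10¹⁴ / 3.796×10⁷) = √(2.100×10⁷) = 4583 m/s.
= 4.583 km/s.

v_esc ≈ 4.583 km/s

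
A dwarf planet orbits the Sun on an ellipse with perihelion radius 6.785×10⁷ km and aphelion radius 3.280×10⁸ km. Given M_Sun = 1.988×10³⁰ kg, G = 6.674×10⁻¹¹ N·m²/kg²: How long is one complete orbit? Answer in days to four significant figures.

μ = GM = 6.674×10⁻¹¹ × 1.988×10³⁰ = 1.327×10²⁰ m³/s².
Semi-major axis a = (r_p + r_a)/2 = (6.7850×10⁷ + 3.2800×10⁸)/2 = 1.9792×10⁸ km = 1.979×10¹¹ m.
By Kepler's third law T = 2π√(a³/μ) = 2π × 7.645×10⁶ = 4.803×10⁷ s.
= 555.9 days.

T ≈ 555.9 days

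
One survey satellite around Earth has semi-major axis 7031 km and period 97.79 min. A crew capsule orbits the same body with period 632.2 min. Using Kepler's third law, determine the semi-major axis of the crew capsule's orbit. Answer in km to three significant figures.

Kepler's third law: a³ ∝ T², so a₂ = a₁ (T₂/T₁)^(2/3).
T₂/T₁ = 6.465, (T₂/T₁)^(2/3) = 3.470.
a₂ = 7031 × 3.470 = 24400 km.

a₂ ≈ 24400 km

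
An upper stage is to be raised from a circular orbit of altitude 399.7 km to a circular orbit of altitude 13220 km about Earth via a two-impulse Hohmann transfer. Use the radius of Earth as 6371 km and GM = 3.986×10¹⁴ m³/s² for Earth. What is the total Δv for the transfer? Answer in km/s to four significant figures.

Δv_total ≈ 2.959 km/s

r₁ = 6371 + 399.7 = 6770.7 km = 6.7707×10⁶ m.
r₂ = 6371 + 13220 = 19591 km = 1.9591×10⁷ m.
Transfer ellipse a_t = (r₁ + r₂)/2 = 1.318×10⁷ m.
At r₁: circular v_c1 = √(μ/r₁) = 7673 m/s; transfer-perigee v_p = √[μ(2/r₁ − 1/a_t)] = 9354 m/s.
Δv₁ = v_p − v_c1 = 1681 m/s.
At r₂: circular v_c2 = √(μ/r₂) = 4511 m/s; transfer-apogee v_a = √[μ(2/r₂ − 1/a_t)] = 3233 m/s.
Δv₂ = v_c2 − v_a = 1278 m/s.
Total Δv = Δv₁ + Δv₂ = 2959 m/s = 2.959 km/s.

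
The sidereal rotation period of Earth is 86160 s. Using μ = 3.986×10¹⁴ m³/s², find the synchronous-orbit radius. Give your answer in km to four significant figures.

A synchronous orbit has period T, so by Kepler's third law a = (μT²/4π²)^(1/3).
μT²/4π² = 3.986×10¹⁴ × (8.616×10⁴)² / 39.48 = 7.495×10²² m³.
a = 4.216×10⁷ m = 42163 km.

r_sync ≈ 42160 km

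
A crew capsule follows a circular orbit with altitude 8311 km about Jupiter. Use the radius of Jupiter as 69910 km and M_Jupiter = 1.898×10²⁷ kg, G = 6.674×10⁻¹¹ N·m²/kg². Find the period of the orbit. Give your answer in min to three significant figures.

μ = GM = 6.674×10⁻¹¹ × 1.898×10²⁷ = 1.267×10¹⁷ m³/s².
r = 69910 + 8311 = 78221 km = 7.8221×10⁷ m.
Kepler's third law: T = 2π√(r³/μ) = 2π√((7.822×10⁷)³ / 1.267×10¹⁷).
r³/μ = 3.778×10⁶ s², so T = 2π × 1.944×10³ = 1.221×10⁴ s.
Converting: 1.221×10⁴ s ÷ 60.00 = 203.6 min.

T ≈ 204 min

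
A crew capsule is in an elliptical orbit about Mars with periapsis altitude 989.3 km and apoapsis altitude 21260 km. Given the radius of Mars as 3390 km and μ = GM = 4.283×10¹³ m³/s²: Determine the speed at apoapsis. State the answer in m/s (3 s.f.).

v ≈ 724 m/s

r_p = 3390 + 989.3 = 4379.3 km = 4.3793×10⁶ m.
r_a = 3390 + 21260 = 24650 km = 2.4650×10⁷ m.
Semi-major axis a = (r_p + r_a)/2 = 14515 km = 1.451×10⁷ m.
Vis-viva: v² = μ(2/r − 1/a) = 4.283×10¹³ × (8.114×10⁻⁸ − 6.890×10⁻⁸) = 5.242×10⁵ m²/s².
v = 724.0 m/s.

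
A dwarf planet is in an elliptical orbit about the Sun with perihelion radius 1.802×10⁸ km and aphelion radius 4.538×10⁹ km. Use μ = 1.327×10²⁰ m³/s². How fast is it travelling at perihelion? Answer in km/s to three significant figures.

Semi-major axis a = (r_p + r_a)/2 = 2.3591×10⁹ km = 2.359×10¹² m.
Vis-viva: v² = μ(2/r − 1/a) = 1.327×10²⁰ × (1.110×10⁻¹¹ − 4.239×10⁻¹³) = 1.417×10⁹ m²/s².
v = 37640 m/s = 37.64 km/s.

v ≈ 37.6 km/s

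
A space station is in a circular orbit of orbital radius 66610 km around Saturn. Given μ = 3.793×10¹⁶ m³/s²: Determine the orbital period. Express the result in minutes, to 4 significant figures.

T ≈ 292.3 minutes

r = 66610 km = 6.661×10⁷ m.
Kepler's third law: T = 2π√(r³/μ) = 2π√((6.661×10⁷)³ / 3.793×10¹⁶).
r³/μ = 7.792×10⁶ s², so T = 2π × 2.791×10³ = 1.754×10⁴ s.
Converting: 1.754×10⁴ s ÷ 60.00 = 292.3 minutes.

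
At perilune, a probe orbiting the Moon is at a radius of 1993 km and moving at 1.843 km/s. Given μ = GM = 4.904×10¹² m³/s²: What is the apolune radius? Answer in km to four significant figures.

r_p = 1.993×10⁶ m.
Specific energy ε = v²/2 − μ/r = -7.623×10⁵ J/kg, so a = −μ/(2ε) = 3.217×10⁶ m.
The apsides satisfy r_p + r_a = 2a, so the apolune radius is 2a − r_p = 4.440×10⁶ m = 4440.3 km.

apolune radius ≈ 4440 km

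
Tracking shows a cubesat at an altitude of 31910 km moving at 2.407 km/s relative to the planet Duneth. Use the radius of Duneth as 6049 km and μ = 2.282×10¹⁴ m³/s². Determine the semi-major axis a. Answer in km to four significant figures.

r = 6049 + 31910 = 37959 km = 3.796×10⁷ m.
Vis-viva rearranged: 1/a = 2/r − v²/μ = 5.269×10⁻⁸ − 2.539×10⁻⁸ = 2.730×10⁻⁸ m⁻¹.
a = 3.663×10⁷ m = 36630 km.

a ≈ 36630 km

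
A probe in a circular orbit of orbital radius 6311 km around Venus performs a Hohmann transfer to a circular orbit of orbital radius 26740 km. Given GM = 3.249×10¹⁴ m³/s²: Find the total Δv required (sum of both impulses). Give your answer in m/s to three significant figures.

Δv_total ≈ 3280 m/s

r₁ = 6311 km = 6.311×10⁶ m.
r₂ = 26740 km = 2.674×10⁷ m.
Transfer ellipse a_t = (r₁ + r₂)/2 = 1.653×10⁷ m.
At r₁: circular v_c1 = √(μ/r₁) = 7175 m/s; transfer-periapsis v_p = √[μ(2/r₁ − 1/a_t)] = 9127 m/s.
Δv₁ = v_p − v_c1 = 1952 m/s.
At r₂: circular v_c2 = √(μ/r₂) = 3486 m/s; transfer-apoapsis v_a = √[μ(2/r₂ − 1/a_t)] = 2154 m/s.
Δv₂ = v_c2 − v_a = 1332 m/s.
Total Δv = Δv₁ + Δv₂ = 3284 m/s.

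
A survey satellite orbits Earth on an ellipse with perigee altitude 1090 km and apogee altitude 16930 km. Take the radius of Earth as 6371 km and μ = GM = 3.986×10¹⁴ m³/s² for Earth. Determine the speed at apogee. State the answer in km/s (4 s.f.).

r_p = 6371 + 1090 = 7461.0 km = 7.4610×10⁶ m.
r_a = 6371 + 16930 = 23301 km = 2.3301×10⁷ m.
Semi-major axis a = (r_p + r_a)/2 = 15381 km = 1.538×10⁷ m.
Vis-viva: v² = μ(2/r − 1/a) = 3.986×10¹⁴ × (8.583×10⁻⁸ − 6.502×10⁻⁸) = 8.298×10⁶ m²/s².
v = 2881 m/s = 2.881 km/s.

v ≈ 2.881 km/s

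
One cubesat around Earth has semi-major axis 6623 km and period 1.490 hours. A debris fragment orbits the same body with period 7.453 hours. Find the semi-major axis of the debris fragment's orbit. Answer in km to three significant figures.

a₂ ≈ 19400 km

Kepler's third law: a³ ∝ T², so a₂ = a₁ (T₂/T₁)^(2/3).
T₂/T₁ = 5.002, (T₂/T₁)^(2/3) = 2.925.
a₂ = 6623 × 2.925 = 19370 km.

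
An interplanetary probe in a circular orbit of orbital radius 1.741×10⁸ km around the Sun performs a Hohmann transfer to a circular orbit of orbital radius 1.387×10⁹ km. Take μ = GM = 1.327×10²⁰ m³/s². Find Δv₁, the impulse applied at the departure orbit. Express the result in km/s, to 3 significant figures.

Δv ≈ 9.19 km/s

r₁ = 1.741×10⁸ km = 1.741×10¹¹ m.
r₂ = 1.387×10⁹ km = 1.387×10¹² m.
Transfer ellipse a_t = (r₁ + r₂)/2 = 7.806×10¹¹ m.
At r₁: circular v_c1 = √(μ/r₁) = 27610 m/s; transfer-perihelion v_p = √[μ(2/r₁ − 1/a_t)] = 36800 m/s.
Δv₁ = v_p − v_c1 = 9194 m/s.
= 9.194 km/s.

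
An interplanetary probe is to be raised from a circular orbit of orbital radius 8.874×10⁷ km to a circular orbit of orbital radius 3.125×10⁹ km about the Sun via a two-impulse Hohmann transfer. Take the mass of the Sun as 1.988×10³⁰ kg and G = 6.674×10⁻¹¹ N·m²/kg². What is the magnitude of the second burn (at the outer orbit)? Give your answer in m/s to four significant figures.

Δv ≈ 4985 m/s

μ = GM = 6.674×10⁻¹¹ × 1.988×10³⁰ = 1.327×10²⁰ m³/s².
r₁ = 8.874×10⁷ km = 8.874×10¹⁰ m.
r₂ = 3.125×10⁹ km = 3.125×10¹² m.
Transfer ellipse a_t = (r₁ + r₂)/2 = 1.607×10¹² m.
At r₁: circular v_c1 = √(μ/r₁) = 38670 m/s; transfer-perihelion v_p = √[μ(2/r₁ − 1/a_t)] = 53920 m/s.
At r₂: circular v_c2 = √(μ/r₂) = 6516 m/s; transfer-aphelion v_a = √[μ(2/r₂ − 1/a_t)] = 1531 m/s.
Δv₂ = v_c2 − v_a = 4985 m/s.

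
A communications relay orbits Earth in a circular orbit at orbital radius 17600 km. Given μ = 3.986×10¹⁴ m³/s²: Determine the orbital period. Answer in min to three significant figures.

r = 17600 km = 1.760×10⁷ m.
Kepler's third law: T = 2π√(r³/μ) = 2π√((1.760×10⁷)³ / 3.986×10¹⁴).
r³/μ = 1.368×10⁷ s², so T = 2π × 3.698×10³ = 2.324×10⁴ s.
Converting: 2.324×10⁴ s ÷ 60.00 = 387.3 min.

T ≈ 387 min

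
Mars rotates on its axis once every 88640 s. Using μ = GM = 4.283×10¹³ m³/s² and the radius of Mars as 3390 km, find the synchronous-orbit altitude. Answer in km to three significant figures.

h_sync ≈ 17000 km

A synchronous orbit has period T, so by Kepler's third law a = (μT²/4π²)^(1/3).
μT²/4π² = 4.283×10¹³ × (8.864×10⁴)² / 39.48 = 8.524×10²¹ m³.
a = 2.043×10⁷ m = 20428 km.
Altitude h = a − R = 20428 − 3390 = 17038 km.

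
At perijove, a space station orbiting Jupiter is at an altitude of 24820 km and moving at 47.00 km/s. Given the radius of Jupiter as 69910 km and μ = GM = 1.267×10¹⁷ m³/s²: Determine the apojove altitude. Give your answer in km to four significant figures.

r_p = 69910 + 24820 = 94730 km = 9.473×10⁷ m.
Specific energy ε = v²/2 − μ/r = -2.330×10⁸ J/kg, so a = −μ/(2ε) = 2.719×10⁸ m.
The apsides satisfy r_p + r_a = 2a, so the apojove radius is 2a − r_p = 4.491×10⁸ m = 4.4908×10⁵ km.
Apojove altitude = 4.4908×10⁵ − 69910 = 3.7917×10⁵ km.

apojove altitude ≈ 3.792×10⁵ km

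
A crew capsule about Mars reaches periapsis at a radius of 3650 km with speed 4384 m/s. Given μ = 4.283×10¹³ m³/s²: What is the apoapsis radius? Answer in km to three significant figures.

r_p = 3.650×10⁶ m.
Specific energy ε = v²/2 − μ/r = -2.125×10⁶ J/kg, so a = −μ/(2ε) = 1.008×10⁷ m.
The apsides satisfy r_p + r_a = 2a, so the apoapsis radius is 2a − r_p = 1.651×10⁷ m = 16510 km.

apoapsis radius ≈ 16500 km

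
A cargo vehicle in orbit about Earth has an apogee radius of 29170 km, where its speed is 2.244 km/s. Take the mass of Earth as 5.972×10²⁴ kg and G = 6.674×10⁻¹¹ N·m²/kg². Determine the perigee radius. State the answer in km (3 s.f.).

perigee radius ≈ 6590 km

μ = GM = 6.674×10⁻¹¹ × 5.972×10²⁴ = 3.986×10¹⁴ m³/s².
r_a = 2.917×10⁷ m.
Specific energy ε = v²/2 − μ/r = -1.115×10⁷ J/kg, so a = −μ/(2ε) = 1.788×10⁷ m.
The apsides satisfy r_p + r_a = 2a, so the perigee radius is 2a − r_a = 6.589×10⁶ m = 6589.2 km.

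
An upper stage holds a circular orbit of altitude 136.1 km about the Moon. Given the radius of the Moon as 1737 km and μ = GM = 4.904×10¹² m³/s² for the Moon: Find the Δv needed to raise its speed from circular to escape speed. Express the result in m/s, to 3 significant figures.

Δv ≈ 670 m/s

r = 1737 + 136.1 = 1873.1 km = 1.8731×10⁶ m.
Circular speed v_c = √(μ/r) = 1618 m/s.
Escape speed v_esc = √(2μ/r) = √2 × v_c = 2288 m/s.
Δv = v_esc − v_c = 670.2 m/s.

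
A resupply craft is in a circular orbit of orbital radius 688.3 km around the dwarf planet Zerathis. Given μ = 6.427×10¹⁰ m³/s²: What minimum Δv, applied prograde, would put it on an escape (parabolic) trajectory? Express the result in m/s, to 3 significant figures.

Δv ≈ 127 m/s

r = 688.3 km = 6.883×10⁵ m.
Circular speed v_c = √(μ/r) = 305.6 m/s.
Escape speed v_esc = √(2μ/r) = √2 × v_c = 432.1 m/s.
Δv = v_esc − v_c = 126.6 m/s.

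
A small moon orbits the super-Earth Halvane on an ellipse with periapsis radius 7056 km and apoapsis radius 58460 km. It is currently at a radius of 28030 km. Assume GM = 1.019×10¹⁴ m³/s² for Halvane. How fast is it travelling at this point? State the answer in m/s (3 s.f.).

Semi-major axis a = (r_p + r_a)/2 = 32758 km = 3.276×10⁷ m.
Vis-viva: v² = μ(2/r − 1/a) = 1.019×10¹⁴ × (7.135×10⁻⁸ − 3.053×10⁻⁸) = 4.160×10⁶ m²/s².
v = 2040 m/s.

v ≈ 2040 m/s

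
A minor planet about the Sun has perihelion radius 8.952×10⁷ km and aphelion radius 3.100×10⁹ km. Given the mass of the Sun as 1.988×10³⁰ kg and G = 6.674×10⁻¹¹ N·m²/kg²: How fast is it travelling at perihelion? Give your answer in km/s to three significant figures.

μ = GM = 6.674×10⁻¹¹ × 1.988×10³⁰ = 1.327×10²⁰ m³/s².
Semi-major axis a = (r_p + r_a)/2 = 1.5948×10⁹ km = 1.595×10¹² m.
Vis-viva: v² = μ(2/r − 1/a) = 1.327×10²⁰ × (2.234×10⁻¹¹ − 6.271×10⁻¹³) = 2.881×10⁹ m²/s².
v = 53680 m/s = 53.68 km/s.

v ≈ 53.7 km/s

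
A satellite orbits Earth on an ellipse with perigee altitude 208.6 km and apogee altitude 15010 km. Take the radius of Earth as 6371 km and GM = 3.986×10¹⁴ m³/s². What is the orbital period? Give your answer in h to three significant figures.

T ≈ 4.57 h

r_p = 6371 + 208.6 = 6579.6 km = 6.5796×10⁶ m.
r_a = 6371 + 15010 = 21381 km = 2.1381×10⁷ m.
Semi-major axis a = (r_p + r_a)/2 = (6579.6 + 21381)/2 = 13980 km = 1.398×10⁷ m.
By Kepler's third law T = 2π√(a³/μ) = 2π × 2.618×10³ = 1.645×10⁴ s.
= 4.570 h.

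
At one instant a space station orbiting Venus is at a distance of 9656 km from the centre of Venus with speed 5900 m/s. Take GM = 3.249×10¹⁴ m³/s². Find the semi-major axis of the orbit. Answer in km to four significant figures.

a ≈ 10000 km

r = 9.656×10⁶ m.
Specific orbital energy ε = v²/2 − μ/r = (5900)²/2 − 3.249×10¹⁴/9.656×10⁶ = -1.624×10⁷ J/kg.
Since ε = −μ/(2a), a = −μ/(2ε) = 1.000×10⁷ m = 10002 km.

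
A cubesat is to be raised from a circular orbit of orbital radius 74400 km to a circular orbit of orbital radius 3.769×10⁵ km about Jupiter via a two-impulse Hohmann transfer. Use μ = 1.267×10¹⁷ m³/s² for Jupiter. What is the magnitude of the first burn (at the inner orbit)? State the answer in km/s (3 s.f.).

r₁ = 74400 km = 7.440×10⁷ m.
r₂ = 3.769×10⁵ km = 3.769×10⁸ m.
Transfer ellipse a_t = (r₁ + r₂)/2 = 2.256×10⁸ m.
At r₁: circular v_c1 = √(μ/r₁) = 41270 m/s; transfer-perijove v_p = √[μ(2/r₁ − 1/a_t)] = 53330 m/s.
Δv₁ = v_p − v_c1 = 12070 m/s.
= 12.07 km/s.

Δv ≈ 12.1 km/s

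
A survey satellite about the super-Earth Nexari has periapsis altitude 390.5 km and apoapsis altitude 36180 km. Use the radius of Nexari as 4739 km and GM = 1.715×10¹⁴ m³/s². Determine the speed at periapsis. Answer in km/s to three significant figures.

v ≈ 7.71 km/s

r_p = 4739 + 390.5 = 5129.5 km = 5.1295×10⁶ m.
r_a = 4739 + 36180 = 40919 km = 4.0919×10⁷ m.
Semi-major axis a = (r_p + r_a)/2 = 23024 km = 2.302×10⁷ m.
Vis-viva: v² = μ(2/r − 1/a) = 1.715×10¹⁴ × (3.899×10⁻⁷ − 4.343×10⁻⁸) = 5.942×10⁷ m²/s².
v = 7708 m/s = 7.708 km/s.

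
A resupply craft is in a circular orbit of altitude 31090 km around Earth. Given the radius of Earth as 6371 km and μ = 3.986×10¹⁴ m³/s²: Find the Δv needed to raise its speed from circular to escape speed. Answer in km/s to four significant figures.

Δv ≈ 1.351 km/s

r = 6371 + 31090 = 37461 km = 3.7461×10⁷ m.
Circular speed v_c = √(μ/r) = 3262 m/s.
Escape speed v_esc = √(2μ/r) = √2 × v_c = 4613 m/s.
Δv = v_esc − v_c = 1351 m/s = 1.351 km/s.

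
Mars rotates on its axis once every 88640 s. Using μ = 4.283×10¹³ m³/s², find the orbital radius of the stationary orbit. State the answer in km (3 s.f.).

r_sync ≈ 20400 km

A synchronous orbit has period T, so by Kepler's third law a = (μT²/4π²)^(1/3).
μT²/4π² = 4.283×10¹³ × (8.864×10⁴)² / 39.48 = 8.524×10²¹ m³.
a = 2.043×10⁷ m = 20428 km.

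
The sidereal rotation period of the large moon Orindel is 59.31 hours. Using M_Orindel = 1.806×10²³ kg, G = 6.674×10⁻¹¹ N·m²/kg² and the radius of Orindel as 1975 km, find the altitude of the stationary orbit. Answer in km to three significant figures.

μ = GM = 6.674×10⁻¹¹ × 1.806×10²³ = 1.205×10¹³ m³/s².
T = 59.31 hours = 2.135×10⁵ s.
A synchronous orbit has period T, so by Kepler's third law a = (μT²/4π²)^(1/3).
μT²/4π² = 1.205×10¹³ × (2.135×10⁵)² / 39.48 = 1.392×10²² m³.
a = 2.405×10⁷ m = 24055 km.
Altitude h = a − R = 24055 − 1975 = 22080 km.

h_sync ≈ 22100 km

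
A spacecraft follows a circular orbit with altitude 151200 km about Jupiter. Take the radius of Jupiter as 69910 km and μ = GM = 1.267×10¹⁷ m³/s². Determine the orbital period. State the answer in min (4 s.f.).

T ≈ 967.3 min

r = 69910 + 151200 = 221110 km = 2.2111×10⁸ m.
Kepler's third law: T = 2π√(r³/μ) = 2π√((2.211×10⁸)³ / 1.267×10¹⁷).
r³/μ = 8.532×10⁷ s², so T = 2π × 9.237×10³ = 5.804×10⁴ s.
Converting: 5.804×10⁴ s ÷ 60.00 = 967.3 min.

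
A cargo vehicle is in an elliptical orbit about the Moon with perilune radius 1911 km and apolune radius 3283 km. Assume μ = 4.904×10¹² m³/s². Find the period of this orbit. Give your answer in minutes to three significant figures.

T ≈ 198 minutes

Semi-major axis a = (r_p + r_a)/2 = (1911.0 + 3283.0)/2 = 2597.0 km = 2.597×10⁶ m.
By Kepler's third law T = 2π√(a³/μ) = 2π × 1.890×10³ = 1.187×10⁴ s.
= 197.9 minutes.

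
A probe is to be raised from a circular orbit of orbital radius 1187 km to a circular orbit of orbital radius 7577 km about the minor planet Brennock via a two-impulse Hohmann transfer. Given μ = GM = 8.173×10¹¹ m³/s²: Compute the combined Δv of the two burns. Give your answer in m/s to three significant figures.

Δv_total ≈ 419 m/s

r₁ = 1187 km = 1.187×10⁶ m.
r₂ = 7577 km = 7.577×10⁶ m.
Transfer ellipse a_t = (r₁ + r₂)/2 = 4.382×10⁶ m.
At r₁: circular v_c1 = √(μ/r₁) = 829.8 m/s; transfer-periapsis v_p = √[μ(2/r₁ − 1/a_t)] = 1091 m/s.
Δv₁ = v_p − v_c1 = 261.3 m/s.
At r₂: circular v_c2 = √(μ/r₂) = 328.4 m/s; transfer-apoapsis v_a = √[μ(2/r₂ − 1/a_t)] = 170.9 m/s.
Δv₂ = v_c2 − v_a = 157.5 m/s.
Total Δv = Δv₁ + Δv₂ = 418.8 m/s.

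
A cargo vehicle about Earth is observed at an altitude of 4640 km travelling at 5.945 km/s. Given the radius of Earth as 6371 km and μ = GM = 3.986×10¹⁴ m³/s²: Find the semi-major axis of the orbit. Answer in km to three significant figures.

a ≈ 10800 km

r = 6371 + 4640 = 11011 km = 1.101×10⁷ m.
Specific orbital energy ε = v²/2 − μ/r = (5945)²/2 − 3.986×10¹⁴/1.101×10⁷ = -1.853×10⁷ J/kg.
Since ε = −μ/(2a), a = −μ/(2ε) = 1.076×10⁷ m = 10756 km.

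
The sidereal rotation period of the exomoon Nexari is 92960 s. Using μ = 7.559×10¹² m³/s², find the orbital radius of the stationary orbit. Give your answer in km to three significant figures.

A synchronous orbit has period T, so by Kepler's third law a = (μT²/4π²)^(1/3).
μT²/4π² = 7.559×10¹² × (9.296×10⁴)² / 39.48 = 1.655×10²¹ m³.
a = 1.183×10⁷ m = 11828 km.

r_sync ≈ 11800 km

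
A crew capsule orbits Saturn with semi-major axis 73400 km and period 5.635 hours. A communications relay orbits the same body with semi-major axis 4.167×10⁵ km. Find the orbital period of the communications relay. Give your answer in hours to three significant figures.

T₂ ≈ 76.2 hours

Kepler's third law: T² ∝ a³, so T₂ = T₁ (a₂/a₁)^(3/2).
a₂/a₁ = 5.677, (a₂/a₁)^(3/2) = 13.53.
T₂ = 5.635 × 13.53 = 76.22 hours.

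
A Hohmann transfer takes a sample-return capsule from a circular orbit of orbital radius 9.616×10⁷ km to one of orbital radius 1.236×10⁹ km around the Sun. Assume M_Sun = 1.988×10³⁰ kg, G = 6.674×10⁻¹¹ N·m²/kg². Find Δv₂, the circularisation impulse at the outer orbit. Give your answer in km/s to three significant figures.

Δv ≈ 6.42 km/s

μ = GM = 6.674×10⁻¹¹ × 1.988×10³⁰ = 1.327×10²⁰ m³/s².
r₁ = 9.616×10⁷ km = 9.616×10¹⁰ m.
r₂ = 1.236×10⁹ km = 1.236×10¹² m.
Transfer ellipse a_t = (r₁ + r₂)/2 = 6.661×10¹¹ m.
At r₁: circular v_c1 = √(μ/r₁) = 37150 m/s; transfer-perihelion v_p = √[μ(2/r₁ − 1/a_t)] = 50600 m/s.
At r₂: circular v_c2 = √(μ/r₂) = 10360 m/s; transfer-aphelion v_a = √[μ(2/r₂ − 1/a_t)] = 3937 m/s.
Δv₂ = v_c2 − v_a = 6424 m/s.
= 6.424 km/s.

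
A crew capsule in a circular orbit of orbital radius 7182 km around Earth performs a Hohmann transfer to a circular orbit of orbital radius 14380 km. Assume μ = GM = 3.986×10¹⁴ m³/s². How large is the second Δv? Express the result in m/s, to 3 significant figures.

r₁ = 7182 km = 7.182×10⁶ m.
r₂ = 14380 km = 1.438×10⁷ m.
Transfer ellipse a_t = (r₁ + r₂)/2 = 1.078×10⁷ m.
At r₁: circular v_c1 = √(μ/r₁) = 7450 m/s; transfer-perigee v_p = √[μ(2/r₁ − 1/a_t)] = 8604 m/s.
At r₂: circular v_c2 = √(μ/r₂) = 5265 m/s; transfer-apogee v_a = √[μ(2/r₂ − 1/a_t)] = 4297 m/s.
Δv₂ = v_c2 − v_a = 967.7 m/s.

Δv ≈ 968 m/s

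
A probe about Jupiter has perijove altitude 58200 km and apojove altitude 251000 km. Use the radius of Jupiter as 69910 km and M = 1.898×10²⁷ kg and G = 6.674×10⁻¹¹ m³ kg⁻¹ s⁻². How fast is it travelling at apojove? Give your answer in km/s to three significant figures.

μ = GM = 6.674×10⁻¹¹ × 1.898×10²⁷ = 1.267×10¹⁷ m³/s².
r_p = 69910 + 58200 = 128110 km = 1.2811×10⁸ m.
r_a = 69910 + 251000 = 320910 km = 3.2091×10⁸ m.
Semi-major axis a = (r_p + r_a)/2 = 2.2451×10⁵ km = 2.245×10⁸ m.
Vis-viva: v² = μ(2/r − 1/a) = 1.267×10¹⁷ × (6.232×10⁻⁹ − 4.454×10⁻⁹) = 2.252×10⁸ m²/s².
v = 15010 m/s = 15.01 km/s.

v ≈ 15.0 km/s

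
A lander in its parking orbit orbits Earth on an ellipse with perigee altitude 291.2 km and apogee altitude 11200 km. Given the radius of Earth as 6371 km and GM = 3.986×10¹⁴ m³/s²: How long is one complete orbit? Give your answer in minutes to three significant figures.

r_p = 6371 + 291.2 = 6662.2 km = 6.6622×10⁶ m.
r_a = 6371 + 11200 = 17571 km = 1.7571×10⁷ m.
Semi-major axis a = (r_p + r_a)/2 = (6662.2 + 17571)/2 = 12117 km = 1.212×10⁷ m.
By Kepler's third law T = 2π√(a³/μ) = 2π × 2.113×10³ = 1.327×10⁴ s.
= 221.2 minutes.

T ≈ 221 minutes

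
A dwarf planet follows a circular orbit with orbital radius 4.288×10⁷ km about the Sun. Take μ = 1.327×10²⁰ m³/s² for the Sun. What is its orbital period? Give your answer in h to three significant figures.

r = 4.288×10⁷ km = 4.288×10¹⁰ m.
Kepler's third law: T = 2π√(r³/μ) = 2π√((4.288×10¹⁰)³ / 1.327×10²⁰).
r³/μ = 5.941×10¹¹ s², so T = 2π × 7.708×10⁵ = 4.843×10⁶ s.
Converting: 4.843×10⁶ s ÷ 3600 = 1345 h.

T ≈ 1350 h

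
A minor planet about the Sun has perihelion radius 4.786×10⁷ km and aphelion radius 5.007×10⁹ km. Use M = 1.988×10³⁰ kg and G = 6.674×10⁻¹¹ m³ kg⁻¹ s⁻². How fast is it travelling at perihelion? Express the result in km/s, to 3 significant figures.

μ = GM = 6.674×10⁻¹¹ × 1.988×10³⁰ = 1.327×10²⁰ m³/s².
Semi-major axis a = (r_p + r_a)/2 = 2.5274×10⁹ km = 2.527×10¹² m.
Vis-viva: v² = μ(2/r − 1/a) = 1.327×10²⁰ × (4.179×10⁻¹¹ − 3.957×10⁻¹³) = 5.492×10⁹ m²/s².
v = 74110 m/s = 74.11 km/s.

v ≈ 74.1 km/s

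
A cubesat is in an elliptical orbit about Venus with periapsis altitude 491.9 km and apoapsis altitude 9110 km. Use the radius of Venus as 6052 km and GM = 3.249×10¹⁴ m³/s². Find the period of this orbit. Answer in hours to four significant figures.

r_p = 6052 + 491.9 = 6543.9 km = 6.5439×10⁶ m.
r_a = 6052 + 9110 = 15162 km = 1.5162×10⁷ m.
Semi-major axis a = (r_p + r_a)/2 = (6543.9 + 15162)/2 = 10853 km = 1.085×10⁷ m.
By Kepler's third law T = 2π√(a³/μ) = 2π × 1.984×10³ = 1.246×10⁴ s.
= 3.462 hours.

T ≈ 3.462 hours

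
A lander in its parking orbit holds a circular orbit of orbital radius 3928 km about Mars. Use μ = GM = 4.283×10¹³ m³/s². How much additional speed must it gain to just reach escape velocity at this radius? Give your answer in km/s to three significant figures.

r = 3928 km = 3.928×10⁶ m.
Circular speed v_c = √(μ/r) = 3302 m/s.
Escape speed v_esc = √(2μ/r) = √2 × v_c = 4670 m/s.
Δv = v_esc − v_c = 1368 m/s = 1.368 km/s.

Δv ≈ 1.37 km/s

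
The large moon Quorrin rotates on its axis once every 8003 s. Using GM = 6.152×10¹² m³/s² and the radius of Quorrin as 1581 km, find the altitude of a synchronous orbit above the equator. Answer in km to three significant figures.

h_sync ≈ 572 km

A synchronous orbit has period T, so by Kepler's third law a = (μT²/4π²)^(1/3).
μT²/4π² = 6.152×10¹² × (8.003×10³)² / 39.48 = 9.981×10¹⁸ m³.
a = 2.153×10⁶ m = 2153.0 km.
Altitude h = a − R = 2153.0 − 1581 = 572.05 km.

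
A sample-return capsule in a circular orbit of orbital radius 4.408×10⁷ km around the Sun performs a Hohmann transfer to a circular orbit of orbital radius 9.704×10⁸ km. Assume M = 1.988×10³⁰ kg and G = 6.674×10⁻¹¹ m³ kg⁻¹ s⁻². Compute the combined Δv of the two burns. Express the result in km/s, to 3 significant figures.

μ = GM = 6.674×10⁻¹¹ × 1.988×10³⁰ = 1.327×10²⁰ m³/s².
r₁ = 4.408×10⁷ km = 4.408×10¹⁰ m.
r₂ = 9.704×10⁸ km = 9.704×10¹¹ m.
Transfer ellipse a_t = (r₁ + r₂)/2 = 5.072×10¹¹ m.
At r₁: circular v_c1 = √(μ/r₁) = 54860 m/s; transfer-perihelion v_p = √[μ(2/r₁ − 1/a_t)] = 75880 m/s.
Δv₁ = v_p − v_c1 = 21020 m/s.
At r₂: circular v_c2 = √(μ/r₂) = 11690 m/s; transfer-aphelion v_a = √[μ(2/r₂ − 1/a_t)] = 3447 m/s.
Δv₂ = v_c2 − v_a = 8246 m/s.
Total Δv = Δv₁ + Δv₂ = 29270 m/s = 29.27 km/s.

Δv_total ≈ 29.3 km/s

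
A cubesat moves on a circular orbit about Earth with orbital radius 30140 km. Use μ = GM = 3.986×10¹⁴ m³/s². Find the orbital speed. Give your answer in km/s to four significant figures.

v ≈ 3.637 km/s

r = 30140 km = 3.014×10⁷ m.
For a circular orbit v = √(μ/r) = √(3.986×10¹⁴ / 3.014×10⁷) = √(1.322×10⁷) = 3637 m/s.
That is 3.637 km/s.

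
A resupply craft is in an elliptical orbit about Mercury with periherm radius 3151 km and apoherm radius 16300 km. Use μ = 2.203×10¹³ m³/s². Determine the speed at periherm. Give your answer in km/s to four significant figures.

Semi-major axis a = (r_p + r_a)/2 = 9725.5 km = 9.726×10⁶ m.
Vis-viva: v² = μ(2/r − 1/a) = 2.203×10¹³ × (6.347×10⁻⁷ − 1.028×10⁻⁷) = 1.172×10⁷ m²/s².
v = 3423 m/s = 3.423 km/s.

v ≈ 3.423 km/s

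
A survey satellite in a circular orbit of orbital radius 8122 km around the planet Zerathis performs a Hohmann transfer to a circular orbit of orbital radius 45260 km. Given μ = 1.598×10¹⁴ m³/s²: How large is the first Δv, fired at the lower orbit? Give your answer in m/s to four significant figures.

r₁ = 8122 km = 8.122×10⁶ m.
r₂ = 45260 km = 4.526×10⁷ m.
Transfer ellipse a_t = (r₁ + r₂)/2 = 2.669×10⁷ m.
At r₁: circular v_c1 = √(μ/r₁) = 4436 m/s; transfer-periapsis v_p = √[μ(2/r₁ − 1/a_t)] = 5776 m/s.
Δv₁ = v_p − v_c1 = 1340 m/s.

Δv ≈ 1340 m/s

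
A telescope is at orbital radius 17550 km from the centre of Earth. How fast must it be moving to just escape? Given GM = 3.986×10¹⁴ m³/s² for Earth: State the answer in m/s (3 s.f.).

r = 17550 km = 1.755×10⁷ m.
Escape speed v_esc = √(2μ/r) = √(2 × 3.986×10¹⁴ / 1.755×10⁷) = √(4.542×10⁷) = 6740 m/s.

v_esc ≈ 6740 m/s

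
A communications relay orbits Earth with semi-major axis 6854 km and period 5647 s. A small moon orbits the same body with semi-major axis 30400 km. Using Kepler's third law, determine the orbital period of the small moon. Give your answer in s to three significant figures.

Kepler's third law: T² ∝ a³, so T₂ = T₁ (a₂/a₁)^(3/2).
a₂/a₁ = 4.435, (a₂/a₁)^(3/2) = 9.341.
T₂ = 5647 × 9.341 = 52750 s.

T₂ ≈ 52700 s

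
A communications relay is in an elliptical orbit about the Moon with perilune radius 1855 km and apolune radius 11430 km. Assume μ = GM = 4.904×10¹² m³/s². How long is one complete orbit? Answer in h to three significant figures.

Semi-major axis a = (r_p + r_a)/2 = (1855.0 + 11430)/2 = 6642.5 km = 6.642×10⁶ m.
By Kepler's third law T = 2π√(a³/μ) = 2π × 7.731×10³ = 4.857×10⁴ s.
= 13.49 h.

T ≈ 13.5 h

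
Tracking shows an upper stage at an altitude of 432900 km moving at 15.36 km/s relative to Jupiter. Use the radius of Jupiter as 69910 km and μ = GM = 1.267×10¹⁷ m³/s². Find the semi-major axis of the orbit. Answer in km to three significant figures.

a ≈ 4.73×10⁵ km

r = 69910 + 432900 = 5.0281×10⁵ km = 5.028×10⁸ m.
Vis-viva rearranged: 1/a = 2/r − v²/μ = 3.978×10⁻⁹ − 1.862×10⁻⁹ = 2.116×10⁻⁹ m⁻¹.
a = 4.727×10⁸ m = 4.7269×10⁵ km.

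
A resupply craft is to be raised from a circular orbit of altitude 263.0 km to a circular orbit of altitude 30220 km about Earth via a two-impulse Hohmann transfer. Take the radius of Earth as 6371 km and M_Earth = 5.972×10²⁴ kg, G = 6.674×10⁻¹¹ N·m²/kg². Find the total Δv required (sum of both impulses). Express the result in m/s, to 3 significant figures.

μ = GM = 6.674×10⁻¹¹ × 5.972×10²⁴ = 3.986×10¹⁴ m³/s².
r₁ = 6371 + 263.0 = 6634.0 km = 6.6340×10⁶ m.
r₂ = 6371 + 30220 = 36591 km = 3.6591×10⁷ m.
Transfer ellipse a_t = (r₁ + r₂)/2 = 2.161×10⁷ m.
At r₁: circular v_c1 = √(μ/r₁) = 7751 m/s; transfer-perigee v_p = √[μ(2/r₁ − 1/a_t)] = 10090 m/s.
Δv₁ = v_p − v_c1 = 2334 m/s.
At r₂: circular v_c2 = √(μ/r₂) = 3300 m/s; transfer-apogee v_a = √[μ(2/r₂ − 1/a_t)] = 1829 m/s.
Δv₂ = v_c2 − v_a = 1472 m/s.
Total Δv = Δv₁ + Δv₂ = 3806 m/s.

Δv_total ≈ 3810 m/s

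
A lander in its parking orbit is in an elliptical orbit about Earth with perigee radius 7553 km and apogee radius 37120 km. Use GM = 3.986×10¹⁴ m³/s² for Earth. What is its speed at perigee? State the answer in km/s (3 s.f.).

v ≈ 9.36 km/s

Semi-major axis a = (r_p + r_a)/2 = 22336 km = 2.234×10⁷ m.
Vis-viva: v² = μ(2/r − 1/a) = 3.986×10¹⁴ × (2.648×10⁻⁷ − 4.477×10⁻⁸) = 8.770×10⁷ m²/s².
v = 9365 m/s = 9.365 km/s.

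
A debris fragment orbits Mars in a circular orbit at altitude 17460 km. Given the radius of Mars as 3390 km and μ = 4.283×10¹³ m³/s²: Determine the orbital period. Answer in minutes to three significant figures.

T ≈ 1520 minutes

r = 3390 + 17460 = 20850 km = 2.0850×10⁷ m.
Kepler's third law: T = 2π√(r³/μ) = 2π√((2.085×10⁷)³ / 4.283×10¹³).
r³/μ = 2.116×10⁸ s², so T = 2π × 1.455×10⁴ = 9.140×10⁴ s.
Converting: 9.140×10⁴ s ÷ 60.00 = 1523 minutes.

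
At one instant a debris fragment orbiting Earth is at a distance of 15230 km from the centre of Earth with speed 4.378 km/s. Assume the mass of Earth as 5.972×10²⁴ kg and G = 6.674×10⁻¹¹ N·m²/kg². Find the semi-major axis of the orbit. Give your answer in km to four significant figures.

μ = GM = 6.674×10⁻¹¹ × 5.972×10²⁴ = 3.986×10¹⁴ m³/s².
r = 1.523×10⁷ m.
Specific orbital energy ε = v²/2 − μ/r = (4378)²/2 − 3.986×10¹⁴/1.523×10⁷ = -1.659×10⁷ J/kg.
Since ε = −μ/(2a), a = −μ/(2ε) = 1.201×10⁷ m = 12015 km.

a ≈ 12010 km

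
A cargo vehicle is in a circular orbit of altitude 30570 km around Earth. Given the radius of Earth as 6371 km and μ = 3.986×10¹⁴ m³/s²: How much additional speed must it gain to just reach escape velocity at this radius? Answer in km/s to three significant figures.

r = 6371 + 30570 = 36941 km = 3.6941×10⁷ m.
Circular speed v_c = √(μ/r) = 3285 m/s.
Escape speed v_esc = √(2μ/r) = √2 × v_c = 4645 m/s.
Δv = v_esc − v_c = 1361 m/s = 1.361 km/s.

Δv ≈ 1.36 km/s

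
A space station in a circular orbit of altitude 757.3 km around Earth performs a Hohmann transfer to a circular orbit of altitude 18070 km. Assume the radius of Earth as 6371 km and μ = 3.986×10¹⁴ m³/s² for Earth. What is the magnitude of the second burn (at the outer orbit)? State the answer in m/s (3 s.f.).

r₁ = 6371 + 757.3 = 7128.3 km = 7.1283×10⁶ m.
r₂ = 6371 + 18070 = 24441 km = 2.4441×10⁷ m.
Transfer ellipse a_t = (r₁ + r₂)/2 = 1.578×10⁷ m.
At r₁: circular v_c1 = √(μ/r₁) = 7478 m/s; transfer-perigee v_p = √[μ(2/r₁ − 1/a_t)] = 9305 m/s.
At r₂: circular v_c2 = √(μ/r₂) = 4038 m/s; transfer-apogee v_a = √[μ(2/r₂ − 1/a_t)] = 2714 m/s.
Δv₂ = v_c2 − v_a = 1325 m/s.

Δv ≈ 1320 m/s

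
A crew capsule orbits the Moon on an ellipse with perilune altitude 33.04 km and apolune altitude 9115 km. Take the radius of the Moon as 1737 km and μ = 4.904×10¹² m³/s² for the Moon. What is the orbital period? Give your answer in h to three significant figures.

r_p = 1737 + 33.04 = 1770.0 km = 1.7700×10⁶ m.
r_a = 1737 + 9115 = 10852 km = 1.0852×10⁷ m.
Semi-major axis a = (r_p + r_a)/2 = (1770.0 + 10852)/2 = 6311.0 km = 6.311×10⁶ m.
By Kepler's third law T = 2π√(a³/μ) = 2π × 7.159×10³ = 4.498×10⁴ s.
= 12.50 h.

T ≈ 12.5 h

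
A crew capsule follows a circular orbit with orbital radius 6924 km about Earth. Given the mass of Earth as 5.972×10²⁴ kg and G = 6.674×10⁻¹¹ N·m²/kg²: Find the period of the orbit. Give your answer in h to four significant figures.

μ = GM = 6.674×10⁻¹¹ × 5.972×10²⁴ = 3.986×10¹⁴ m³/s².
r = 6924 km = 6.924×10⁶ m.
Kepler's third law: T = 2π√(r³/μ) = 2π√((6.924×10⁶)³ / 3.986×10¹⁴).
r³/μ = 8.328×10⁵ s², so T = 2π × 9.126×10² = 5.734×10³ s.
Converting: 5.734×10³ s ÷ 3600 = 1.593 h.

T ≈ 1.593 h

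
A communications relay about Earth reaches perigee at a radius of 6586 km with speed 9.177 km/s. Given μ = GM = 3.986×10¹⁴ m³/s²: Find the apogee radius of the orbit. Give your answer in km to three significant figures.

apogee radius ≈ 15100 km

r_p = 6.586×10⁶ m.
Specific energy ε = v²/2 − μ/r = -1.841×10⁷ J/kg, so a = −μ/(2ε) = 1.082×10⁷ m.
The apsides satisfy r_p + r_a = 2a, so the apogee radius is 2a − r_p = 1.506×10⁷ m = 15061 km.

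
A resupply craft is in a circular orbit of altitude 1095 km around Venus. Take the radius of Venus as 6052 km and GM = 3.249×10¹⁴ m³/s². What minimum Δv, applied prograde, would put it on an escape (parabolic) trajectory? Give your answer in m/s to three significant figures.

Δv ≈ 2790 m/s

r = 6052 + 1095 = 7147.0 km = 7.1470×10⁶ m.
Circular speed v_c = √(μ/r) = 6742 m/s.
Escape speed v_esc = √(2μ/r) = √2 × v_c = 9535 m/s.
Δv = v_esc − v_c = 2793 m/s.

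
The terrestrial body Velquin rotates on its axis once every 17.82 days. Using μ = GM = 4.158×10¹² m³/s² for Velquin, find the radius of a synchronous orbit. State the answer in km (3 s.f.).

r_sync ≈ 63000 km

T = 17.82 days = 1.540×10⁶ s.
A synchronous orbit has period T, so by Kepler's third law a = (μT²/4π²)^(1/3).
μT²/4π² = 4.158×10¹² × (1.540×10⁶)² / 39.48 = 2.497×10²³ m³.
a = 6.297×10⁷ m = 62968 km.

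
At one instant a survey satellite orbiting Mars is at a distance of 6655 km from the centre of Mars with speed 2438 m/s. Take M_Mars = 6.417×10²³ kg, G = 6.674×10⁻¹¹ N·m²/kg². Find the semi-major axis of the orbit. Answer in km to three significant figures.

μ = GM = 6.674×10⁻¹¹ × 6.417×10²³ = 4.283×10¹³ m³/s².
r = 6.655×10⁶ m.
Vis-viva rearranged: 1/a = 2/r − v²/μ = 3.005×10⁻⁷ − 1.388×10⁻⁷ = 1.617×10⁻⁷ m⁻¹.
a = 6.183×10⁶ m = 6182.8 km.

a ≈ 6180 km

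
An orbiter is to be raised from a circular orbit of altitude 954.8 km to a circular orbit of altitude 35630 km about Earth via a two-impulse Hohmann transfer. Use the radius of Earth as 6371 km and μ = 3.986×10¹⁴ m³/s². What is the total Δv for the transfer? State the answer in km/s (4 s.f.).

Δv_total ≈ 3.651 km/s

r₁ = 6371 + 954.8 = 7325.8 km = 7.3258×10⁶ m.
r₂ = 6371 + 35630 = 42001 km = 4.2001×10⁷ m.
Transfer ellipse a_t = (r₁ + r₂)/2 = 2.466×10⁷ m.
At r₁: circular v_c1 = √(μ/r₁) = 7376 m/s; transfer-perigee v_p = √[μ(2/r₁ − 1/a_t)] = 9626 m/s.
Δv₁ = v_p − v_c1 = 2250 m/s.
At r₂: circular v_c2 = √(μ/r₂) = 3081 m/s; transfer-apogee v_a = √[μ(2/r₂ − 1/a_t)] = 1679 m/s.
Δv₂ = v_c2 − v_a = 1402 m/s.
Total Δv = Δv₁ + Δv₂ = 3651 m/s = 3.651 km/s.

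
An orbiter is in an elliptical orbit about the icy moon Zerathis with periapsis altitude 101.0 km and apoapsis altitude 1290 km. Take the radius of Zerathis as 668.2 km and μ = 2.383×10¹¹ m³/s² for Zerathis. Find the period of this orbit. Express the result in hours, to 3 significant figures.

r_p = 668.2 + 101.0 = 769.20 km = 7.6920×10⁵ m.
r_a = 668.2 + 1290 = 1958.2 km = 1.9582×10⁶ m.
Semi-major axis a = (r_p + r_a)/2 = (769.20 + 1958.2)/2 = 1363.7 km = 1.364×10⁶ m.
By Kepler's third law T = 2π√(a³/μ) = 2π × 3.262×10³ = 2.050×10⁴ s.
= 5.694 hours.

T ≈ 5.69 hours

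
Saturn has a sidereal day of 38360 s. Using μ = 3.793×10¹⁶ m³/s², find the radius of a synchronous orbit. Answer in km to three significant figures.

r_sync ≈ 1.12×10⁵ km

A synchronous orbit has period T, so by Kepler's third law a = (μT²/4π²)^(1/3).
μT²/4π² = 3.793×10¹⁶ × (3.836×10⁴)² / 39.48 = 1.414×10²⁴ m³.
a = 1.122×10⁸ m = 1.1223×10⁵ km.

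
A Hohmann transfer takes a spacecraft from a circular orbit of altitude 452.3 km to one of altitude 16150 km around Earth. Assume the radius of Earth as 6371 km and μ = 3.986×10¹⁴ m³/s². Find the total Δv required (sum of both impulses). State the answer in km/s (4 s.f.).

Δv_total ≈ 3.164 km/s

r₁ = 6371 + 452.3 = 6823.3 km = 6.8233×10⁶ m.
r₂ = 6371 + 16150 = 22521 km = 2.2521×10⁷ m.
Transfer ellipse a_t = (r₁ + r₂)/2 = 1.467×10⁷ m.
At r₁: circular v_c1 = √(μ/r₁) = 7643 m/s; transfer-perigee v_p = √[μ(2/r₁ − 1/a_t)] = 9469 m/s.
Δv₁ = v_p − v_c1 = 1826 m/s.
At r₂: circular v_c2 = √(μ/r₂) = 4207 m/s; transfer-apogee v_a = √[μ(2/r₂ − 1/a_t)] = 2869 m/s.
Δv₂ = v_c2 − v_a = 1338 m/s.
Total Δv = Δv₁ + Δv₂ = 3164 m/s = 3.164 km/s.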